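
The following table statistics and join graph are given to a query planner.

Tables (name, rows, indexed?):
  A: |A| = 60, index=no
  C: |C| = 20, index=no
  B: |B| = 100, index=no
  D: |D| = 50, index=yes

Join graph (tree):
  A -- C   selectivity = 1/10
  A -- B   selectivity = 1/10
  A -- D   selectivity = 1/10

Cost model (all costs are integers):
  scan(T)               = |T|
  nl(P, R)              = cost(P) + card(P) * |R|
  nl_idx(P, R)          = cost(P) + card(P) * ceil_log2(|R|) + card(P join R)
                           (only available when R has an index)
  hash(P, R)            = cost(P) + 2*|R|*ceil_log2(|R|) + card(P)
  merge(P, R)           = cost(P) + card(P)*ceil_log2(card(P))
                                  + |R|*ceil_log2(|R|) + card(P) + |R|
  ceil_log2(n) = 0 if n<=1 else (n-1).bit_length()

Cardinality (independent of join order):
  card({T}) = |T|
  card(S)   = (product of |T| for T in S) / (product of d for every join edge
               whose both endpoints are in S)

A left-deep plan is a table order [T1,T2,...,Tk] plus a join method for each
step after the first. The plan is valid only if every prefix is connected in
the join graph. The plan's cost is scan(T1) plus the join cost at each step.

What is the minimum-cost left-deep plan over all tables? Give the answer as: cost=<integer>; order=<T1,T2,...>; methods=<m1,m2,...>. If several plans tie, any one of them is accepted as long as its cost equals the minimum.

cost=3040; order=A,C,D,B; methods=hash,hash,hash

Selinger DP (subsets sized 1..n):
  {A}: scan cost=60, card=60
  {C}: scan cost=20, card=20
  {B}: scan cost=100, card=100
  {D}: scan cost=50, card=50
  {AC}: card=120; try (C,hash)→320, (A,merge)→560, (C,merge)→600, (A,hash)→760, (A,nl)→1220, (C,nl)→1260; best=320 via (C,hash)
  {AB}: card=600; try (A,hash)→920, (B,merge)→1280, (A,merge)→1320, (B,hash)→1520, (B,nl)→6060, (A,nl)→6100; best=920 via (A,hash)
  {AD}: card=300; try (D,hash)→720, (D,nl_idx)→720, (A,hash)→820, (A,merge)→820, (D,merge)→830, (A,nl)→3050 …(+1); best=720 via (D,hash)
  {ABC}: card=1200; try (C,hash)→1720, (B,hash)→1840, (B,merge)→2080, (C,merge)→7640, (B,nl)→12320, (C,nl)→12920; best=1720 via (C,hash)
  {ACD}: card=600; try (D,hash)→1040, (C,hash)→1220, (D,merge)→1630, (D,nl_idx)→1640, (C,merge)→3840, (D,nl)→6320 …(+1); best=1040 via (D,hash)
  {ABD}: card=3000; try (D,hash)→2120, (B,hash)→2420, (B,merge)→4520, (D,nl_idx)→7520, (D,merge)→7870, (B,nl)→30720 …(+1); best=2120 via (D,hash)
  {ABCD}: card=6000; try (B,hash)→3040, (D,hash)→3520, (C,hash)→5320, (B,merge)→8440, (D,nl_idx)→14920, (D,merge)→16470 …(+4); best=3040 via (B,hash)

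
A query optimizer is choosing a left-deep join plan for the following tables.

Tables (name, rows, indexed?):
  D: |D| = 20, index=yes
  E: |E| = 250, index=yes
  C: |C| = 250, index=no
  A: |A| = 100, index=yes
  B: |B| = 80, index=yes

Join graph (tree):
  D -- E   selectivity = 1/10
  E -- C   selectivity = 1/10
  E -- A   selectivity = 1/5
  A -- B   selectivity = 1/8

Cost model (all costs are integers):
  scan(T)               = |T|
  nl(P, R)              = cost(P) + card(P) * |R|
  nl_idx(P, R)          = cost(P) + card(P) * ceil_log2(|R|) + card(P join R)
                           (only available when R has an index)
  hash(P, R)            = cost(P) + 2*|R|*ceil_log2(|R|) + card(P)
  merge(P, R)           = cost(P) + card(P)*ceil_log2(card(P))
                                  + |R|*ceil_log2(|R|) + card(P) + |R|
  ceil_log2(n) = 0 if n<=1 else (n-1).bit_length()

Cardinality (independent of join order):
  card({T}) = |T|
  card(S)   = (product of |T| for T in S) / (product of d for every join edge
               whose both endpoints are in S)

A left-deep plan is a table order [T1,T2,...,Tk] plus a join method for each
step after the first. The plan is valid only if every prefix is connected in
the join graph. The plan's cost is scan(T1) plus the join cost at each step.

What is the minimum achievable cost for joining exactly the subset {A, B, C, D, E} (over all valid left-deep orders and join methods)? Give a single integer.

117700

Selinger DP over subsets of {A,B,C,D,E}:
  {D}: scan cost=20, card=20
  {E}: scan cost=250, card=250
  {C}: scan cost=250, card=250
  {A}: scan cost=100, card=100
  {B}: scan cost=80, card=80
  {DE}: card=500; try (E,nl_idx)→680, (D,hash)→700, (D,nl_idx)→2000, (E,merge)→2390, (D,merge)→2620, (E,hash)→4040 …(+2); best=680 via (E,nl_idx)
  {CE}: card=6250; try (E,hash)→4500, (C,hash)→4500, (E,merge)→4750, (C,merge)→4750, (E,nl_idx)→8500, (E,nl)→62750 …(+1); best=4500 via (E,hash)
  {AE}: card=5000; try (A,hash)→1900, (E,merge)→3150, (A,merge)→3300, (E,hash)→4200, (E,nl_idx)→5900, (A,nl_idx)→7000 …(+2); best=1900 via (A,hash)
  {AB}: card=1000; try (B,hash)→1320, (A,merge)→1520, (B,merge)→1540, (A,hash)→1560, (A,nl_idx)→1640, (B,nl_idx)→1800 …(+2); best=1320 via (B,hash)
  {CDE}: card=12500; try (C,hash)→5180, (C,merge)→7930, (D,hash)→10950, (D,nl_idx)→48250, (D,merge)→92120, (C,nl)→125680 …(+1); best=5180 via (C,hash)
  {ADE}: card=10000; try (A,hash)→2580, (A,merge)→6480, (D,hash)→7100, (A,nl_idx)→14180, (D,nl_idx)→36900, (A,nl)→50680 …(+2); best=2580 via (A,hash)
  {ACE}: card=125000; try (C,hash)→10900, (A,hash)→12150, (C,merge)→74150, (A,merge)→92800, (A,nl_idx)→173250, (A,nl)→629500 …(+1); best=10900 via (C,hash)
  {ABE}: card=50000; try (E,hash)→6320, (B,hash)→8020, (E,merge)→14570, (E,nl_idx)→59320, (B,merge)→72540, (B,nl_idx)→86900 …(+2); best=6320 via (E,hash)
  {ACDE}: card=250000; try (C,hash)→16580, (A,hash)→19080, (D,hash)→136100, (C,merge)→154830, (A,merge)→193480, (A,nl_idx)→342680 …(+5); best=16580 via (C,hash)
  {ABDE}: card=100000; try (B,hash)→13700, (D,hash)→56520, (B,merge)→153220, (B,nl_idx)→172580, (D,nl_idx)→356320, (B,nl)→802580 …(+2); best=13700 via (B,hash)
  {ABCE}: card=1250000; try (C,hash)→60320, (B,hash)→137020, (C,merge)→858570, (B,nl_idx)→2135900, (B,merge)→2261540, (B,nl)→10010900 …(+1); best=60320 via (C,hash)
  {ABCDE}: card=2500000; try (C,hash)→117700, (B,hash)→267700, (D,hash)→1310520, (C,merge)→1815950, (B,nl_idx)→4266580, (B,merge)→4767220 …(+5); best=117700 via (C,hash)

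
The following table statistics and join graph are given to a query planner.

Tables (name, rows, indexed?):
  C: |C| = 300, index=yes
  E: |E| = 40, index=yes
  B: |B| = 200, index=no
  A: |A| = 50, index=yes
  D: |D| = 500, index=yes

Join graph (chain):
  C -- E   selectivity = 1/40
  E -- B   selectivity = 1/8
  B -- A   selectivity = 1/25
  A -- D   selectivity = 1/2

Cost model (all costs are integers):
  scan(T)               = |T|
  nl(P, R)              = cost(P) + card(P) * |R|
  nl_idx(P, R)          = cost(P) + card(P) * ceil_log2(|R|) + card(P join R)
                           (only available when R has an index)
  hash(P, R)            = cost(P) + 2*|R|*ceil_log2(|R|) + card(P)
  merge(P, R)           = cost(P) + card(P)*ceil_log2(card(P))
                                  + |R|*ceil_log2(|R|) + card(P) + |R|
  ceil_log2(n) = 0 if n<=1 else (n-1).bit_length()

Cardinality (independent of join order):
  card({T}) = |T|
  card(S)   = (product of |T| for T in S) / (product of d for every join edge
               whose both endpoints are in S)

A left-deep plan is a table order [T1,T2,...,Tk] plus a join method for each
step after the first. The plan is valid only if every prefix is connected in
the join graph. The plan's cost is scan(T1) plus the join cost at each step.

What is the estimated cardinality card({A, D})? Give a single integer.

12500

Tables in S: A(50), D(500)
Edges inside S: A-D(d=2)
numerator = 50 * 500 = 25000
denominator = 2 = 2
card(S) = 25000 / 2 = 12500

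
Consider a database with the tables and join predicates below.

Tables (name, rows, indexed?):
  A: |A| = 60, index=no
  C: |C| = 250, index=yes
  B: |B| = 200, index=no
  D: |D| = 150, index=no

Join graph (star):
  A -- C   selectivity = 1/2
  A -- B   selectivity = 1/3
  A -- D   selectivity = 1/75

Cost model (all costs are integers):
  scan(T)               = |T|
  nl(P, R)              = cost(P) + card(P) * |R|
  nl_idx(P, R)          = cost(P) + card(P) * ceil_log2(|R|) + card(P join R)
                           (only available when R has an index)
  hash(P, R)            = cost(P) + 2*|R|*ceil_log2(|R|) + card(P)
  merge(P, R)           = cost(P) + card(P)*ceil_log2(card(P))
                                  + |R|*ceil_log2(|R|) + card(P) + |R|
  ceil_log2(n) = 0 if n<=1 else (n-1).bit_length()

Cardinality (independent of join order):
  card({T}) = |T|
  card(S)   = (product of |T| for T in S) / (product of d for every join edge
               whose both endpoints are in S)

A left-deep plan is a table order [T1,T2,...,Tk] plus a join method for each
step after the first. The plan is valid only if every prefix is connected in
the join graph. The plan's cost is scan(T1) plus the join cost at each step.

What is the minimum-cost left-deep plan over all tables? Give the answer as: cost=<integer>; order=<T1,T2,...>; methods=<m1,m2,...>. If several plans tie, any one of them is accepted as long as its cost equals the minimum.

cost=15780; order=D,A,B,C; methods=hash,merge,hash

Selinger DP (subsets sized 1..n):
  {A}: scan cost=60, card=60
  {C}: scan cost=250, card=250
  {B}: scan cost=200, card=200
  {D}: scan cost=150, card=150
  {AC}: card=7500; try (A,hash)→1220, (C,merge)→2730, (A,merge)→2920, (C,hash)→4120, (C,nl_idx)→8040, (C,nl)→15060 …(+1); best=1220 via (A,hash)
  {AB}: card=4000; try (A,hash)→1120, (B,merge)→2280, (A,merge)→2420, (B,hash)→3320, (B,nl)→12060, (A,nl)→12200; best=1120 via (A,hash)
  {AD}: card=120; try (A,hash)→1020, (D,merge)→1830, (A,merge)→1920, (D,hash)→2520, (D,nl)→9060, (A,nl)→9150; best=1020 via (A,hash)
  {ABC}: card=500000; try (C,hash)→9120, (B,hash)→11920, (C,merge)→55370, (B,merge)→108020, (C,nl_idx)→533120, (C,nl)→1001120 …(+1); best=9120 via (C,hash)
  {ACD}: card=15000; try (C,merge)→4230, (C,hash)→5140, (D,hash)→11120, (C,nl_idx)→16980, (C,nl)→31020, (D,merge)→107570 …(+1); best=4230 via (C,merge)
  {ABD}: card=8000; try (B,merge)→3780, (B,hash)→4340, (D,hash)→7520, (B,nl)→25020, (D,merge)→54470, (D,nl)→601120; best=3780 via (B,merge)
  {ABCD}: card=1000000; try (C,hash)→15780, (B,hash)→22430, (C,merge)→118030, (B,merge)→231030, (D,hash)→511520, (C,nl_idx)→1067780 …(+4); best=15780 via (C,hash)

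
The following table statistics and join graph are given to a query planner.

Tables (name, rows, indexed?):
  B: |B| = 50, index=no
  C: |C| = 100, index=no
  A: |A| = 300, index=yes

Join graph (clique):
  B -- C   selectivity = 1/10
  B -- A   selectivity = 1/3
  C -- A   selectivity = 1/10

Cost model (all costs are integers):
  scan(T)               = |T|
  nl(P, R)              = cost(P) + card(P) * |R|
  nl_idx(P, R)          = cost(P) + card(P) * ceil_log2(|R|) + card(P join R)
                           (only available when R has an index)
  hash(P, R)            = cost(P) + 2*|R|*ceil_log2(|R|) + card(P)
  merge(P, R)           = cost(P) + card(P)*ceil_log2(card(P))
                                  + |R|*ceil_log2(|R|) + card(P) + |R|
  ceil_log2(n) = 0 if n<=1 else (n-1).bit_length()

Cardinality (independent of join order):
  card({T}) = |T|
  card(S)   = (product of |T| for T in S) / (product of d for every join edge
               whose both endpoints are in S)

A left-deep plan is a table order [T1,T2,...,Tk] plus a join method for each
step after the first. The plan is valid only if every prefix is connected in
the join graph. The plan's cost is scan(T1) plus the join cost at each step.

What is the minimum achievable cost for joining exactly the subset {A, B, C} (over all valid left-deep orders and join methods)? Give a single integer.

5600

Selinger DP over subsets of {A,B,C}:
  {B}: scan cost=50, card=50
  {C}: scan cost=100, card=100
  {A}: scan cost=300, card=300
  {BC}: card=500; try (B,hash)→800, (C,merge)→1200, (B,merge)→1250, (C,hash)→1500, (C,nl)→5050, (B,nl)→5100; best=800 via (B,hash)
  {AB}: card=5000; try (B,hash)→1200, (A,merge)→3400, (B,merge)→3650, (A,hash)→5500, (A,nl_idx)→5500, (A,nl)→15050 …(+1); best=1200 via (B,hash)
  {AC}: card=3000; try (C,hash)→2000, (A,merge)→3900, (A,nl_idx)→4000, (C,merge)→4100, (A,hash)→5600, (A,nl)→30100 …(+1); best=2000 via (C,hash)
  {ABC}: card=5000; try (B,hash)→5600, (A,hash)→6700, (C,hash)→7600, (A,merge)→8800, (A,nl_idx)→10300, (B,merge)→41350 …(+4); best=5600 via (B,hash)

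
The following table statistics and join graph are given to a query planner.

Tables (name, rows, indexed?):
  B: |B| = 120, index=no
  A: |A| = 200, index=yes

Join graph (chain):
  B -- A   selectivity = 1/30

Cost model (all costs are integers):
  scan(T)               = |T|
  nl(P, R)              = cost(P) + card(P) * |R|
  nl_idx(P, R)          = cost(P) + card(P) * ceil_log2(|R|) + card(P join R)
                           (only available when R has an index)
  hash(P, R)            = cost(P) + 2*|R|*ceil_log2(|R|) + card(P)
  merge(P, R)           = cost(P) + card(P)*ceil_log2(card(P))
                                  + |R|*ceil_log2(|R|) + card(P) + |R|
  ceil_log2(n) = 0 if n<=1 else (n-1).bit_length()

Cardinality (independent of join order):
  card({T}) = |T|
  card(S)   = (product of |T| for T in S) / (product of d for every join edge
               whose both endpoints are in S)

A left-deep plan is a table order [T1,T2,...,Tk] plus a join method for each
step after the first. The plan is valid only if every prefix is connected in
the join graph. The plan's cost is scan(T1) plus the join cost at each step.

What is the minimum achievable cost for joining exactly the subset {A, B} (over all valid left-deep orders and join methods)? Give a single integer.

Selinger DP over subsets of {A,B}:
  {B}: scan cost=120, card=120
  {A}: scan cost=200, card=200
  {AB}: card=800; try (A,nl_idx)→1880, (B,hash)→2080, (A,merge)→2880, (B,merge)→2960, (A,hash)→3440, (A,nl)→24120 …(+1); best=1880 via (A,nl_idx)

1880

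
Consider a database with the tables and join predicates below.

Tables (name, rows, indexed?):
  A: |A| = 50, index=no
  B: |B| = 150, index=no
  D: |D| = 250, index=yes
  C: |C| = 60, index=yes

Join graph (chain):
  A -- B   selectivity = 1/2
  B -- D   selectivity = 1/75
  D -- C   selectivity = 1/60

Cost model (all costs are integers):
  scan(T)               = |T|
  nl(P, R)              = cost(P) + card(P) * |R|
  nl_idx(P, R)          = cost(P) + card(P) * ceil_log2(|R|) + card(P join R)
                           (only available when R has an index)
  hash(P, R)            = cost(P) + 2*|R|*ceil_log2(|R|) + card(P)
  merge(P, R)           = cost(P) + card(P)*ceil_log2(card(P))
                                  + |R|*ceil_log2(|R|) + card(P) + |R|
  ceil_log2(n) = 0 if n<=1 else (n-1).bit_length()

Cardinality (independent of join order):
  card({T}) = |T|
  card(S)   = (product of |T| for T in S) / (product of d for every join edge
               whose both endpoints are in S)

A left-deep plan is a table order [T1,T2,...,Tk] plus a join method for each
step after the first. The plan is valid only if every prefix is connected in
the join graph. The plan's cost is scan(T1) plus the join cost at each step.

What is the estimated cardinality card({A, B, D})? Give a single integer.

12500

Tables in S: A(50), B(150), D(250)
Edges inside S: A-B(d=2), B-D(d=75)
numerator = 50 * 150 * 250 = 1875000
denominator = 2 * 75 = 150
card(S) = 1875000 / 150 = 12500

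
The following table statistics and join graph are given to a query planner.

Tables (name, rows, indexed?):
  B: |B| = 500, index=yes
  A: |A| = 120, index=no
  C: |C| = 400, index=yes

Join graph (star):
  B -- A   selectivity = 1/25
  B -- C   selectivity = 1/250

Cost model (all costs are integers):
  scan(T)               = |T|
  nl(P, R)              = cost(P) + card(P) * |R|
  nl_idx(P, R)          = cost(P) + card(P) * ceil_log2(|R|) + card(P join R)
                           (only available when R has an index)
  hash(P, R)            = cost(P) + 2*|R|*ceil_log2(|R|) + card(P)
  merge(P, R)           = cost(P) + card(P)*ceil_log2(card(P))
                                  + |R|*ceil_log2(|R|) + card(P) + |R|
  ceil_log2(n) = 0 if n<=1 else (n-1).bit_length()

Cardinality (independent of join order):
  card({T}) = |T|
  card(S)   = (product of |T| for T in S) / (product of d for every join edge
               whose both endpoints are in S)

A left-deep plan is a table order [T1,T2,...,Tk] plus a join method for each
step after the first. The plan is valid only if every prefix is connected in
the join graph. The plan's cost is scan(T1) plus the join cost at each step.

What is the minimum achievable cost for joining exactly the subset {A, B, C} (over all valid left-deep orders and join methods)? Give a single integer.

Selinger DP over subsets of {A,B,C}:
  {B}: scan cost=500, card=500
  {A}: scan cost=120, card=120
  {C}: scan cost=400, card=400
  {AB}: card=2400; try (A,hash)→2680, (B,nl_idx)→3600, (B,merge)→6080, (A,merge)→6460, (B,hash)→9240, (B,nl)→60120 …(+1); best=2680 via (A,hash)
  {BC}: card=800; try (B,nl_idx)→4800, (C,nl_idx)→5800, (C,hash)→8200, (B,merge)→9400, (C,merge)→9500, (B,hash)→9800 …(+2); best=4800 via (B,nl_idx)
  {ABC}: card=3840; try (A,hash)→7280, (C,hash)→12280, (A,merge)→14560, (C,nl_idx)→28120, (C,merge)→37880, (A,nl)→100800 …(+1); best=7280 via (A,hash)

7280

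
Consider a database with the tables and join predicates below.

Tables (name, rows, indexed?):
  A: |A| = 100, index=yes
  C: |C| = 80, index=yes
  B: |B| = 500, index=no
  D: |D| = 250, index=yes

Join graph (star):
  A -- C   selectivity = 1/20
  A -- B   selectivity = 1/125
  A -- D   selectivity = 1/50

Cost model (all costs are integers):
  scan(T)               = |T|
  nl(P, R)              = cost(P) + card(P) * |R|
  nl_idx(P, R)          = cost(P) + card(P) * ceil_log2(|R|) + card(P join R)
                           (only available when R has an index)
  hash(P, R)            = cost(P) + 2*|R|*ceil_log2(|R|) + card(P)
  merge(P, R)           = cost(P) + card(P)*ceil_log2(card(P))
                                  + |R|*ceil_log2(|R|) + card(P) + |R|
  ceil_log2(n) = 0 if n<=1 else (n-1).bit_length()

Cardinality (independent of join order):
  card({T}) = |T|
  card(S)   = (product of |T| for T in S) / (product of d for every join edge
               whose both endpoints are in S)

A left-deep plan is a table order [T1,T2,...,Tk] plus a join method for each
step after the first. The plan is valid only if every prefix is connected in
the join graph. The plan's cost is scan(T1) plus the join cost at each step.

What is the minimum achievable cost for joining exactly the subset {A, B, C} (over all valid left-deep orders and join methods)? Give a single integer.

3920

Selinger DP over subsets of {A,B,C}:
  {A}: scan cost=100, card=100
  {C}: scan cost=80, card=80
  {B}: scan cost=500, card=500
  {AC}: card=400; try (A,nl_idx)→1040, (C,nl_idx)→1200, (C,hash)→1320, (A,merge)→1520, (C,merge)→1540, (A,hash)→1560 …(+2); best=1040 via (A,nl_idx)
  {AB}: card=400; try (A,hash)→2400, (A,nl_idx)→4400, (B,merge)→5900, (A,merge)→6300, (B,hash)→9200, (B,nl)→50100 …(+1); best=2400 via (A,hash)
  {ABC}: card=1600; try (C,hash)→3920, (C,nl_idx)→6800, (C,merge)→7040, (B,merge)→10040, (B,hash)→10440, (C,nl)→34400 …(+1); best=3920 via (C,hash)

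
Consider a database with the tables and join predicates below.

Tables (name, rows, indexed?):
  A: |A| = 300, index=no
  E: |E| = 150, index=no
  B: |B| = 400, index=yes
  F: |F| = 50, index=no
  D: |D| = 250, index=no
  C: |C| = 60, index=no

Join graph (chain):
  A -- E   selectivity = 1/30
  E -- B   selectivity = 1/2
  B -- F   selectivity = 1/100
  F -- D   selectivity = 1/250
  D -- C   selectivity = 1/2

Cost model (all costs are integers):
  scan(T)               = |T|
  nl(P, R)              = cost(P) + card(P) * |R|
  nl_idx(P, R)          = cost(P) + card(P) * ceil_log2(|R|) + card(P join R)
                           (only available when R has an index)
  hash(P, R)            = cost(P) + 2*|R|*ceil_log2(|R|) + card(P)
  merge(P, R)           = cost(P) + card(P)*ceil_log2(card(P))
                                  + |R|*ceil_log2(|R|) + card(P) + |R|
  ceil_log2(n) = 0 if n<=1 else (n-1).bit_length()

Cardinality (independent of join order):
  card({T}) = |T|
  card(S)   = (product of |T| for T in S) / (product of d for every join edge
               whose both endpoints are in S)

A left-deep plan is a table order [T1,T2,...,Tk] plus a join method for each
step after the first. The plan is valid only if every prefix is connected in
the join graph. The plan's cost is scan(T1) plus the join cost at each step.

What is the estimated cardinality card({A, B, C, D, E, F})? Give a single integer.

Tables in S: A(300), B(400), C(60), D(250), E(150), F(50)
Edges inside S: A-E(d=30), E-B(d=2), B-F(d=100), F-D(d=250), D-C(d=2)
numerator = 300 * 400 * 60 * 250 * 150 * 50 = 13500000000000
denominator = 30 * 2 * 100 * 250 * 2 = 3000000
card(S) = 13500000000000 / 3000000 = 4500000

4500000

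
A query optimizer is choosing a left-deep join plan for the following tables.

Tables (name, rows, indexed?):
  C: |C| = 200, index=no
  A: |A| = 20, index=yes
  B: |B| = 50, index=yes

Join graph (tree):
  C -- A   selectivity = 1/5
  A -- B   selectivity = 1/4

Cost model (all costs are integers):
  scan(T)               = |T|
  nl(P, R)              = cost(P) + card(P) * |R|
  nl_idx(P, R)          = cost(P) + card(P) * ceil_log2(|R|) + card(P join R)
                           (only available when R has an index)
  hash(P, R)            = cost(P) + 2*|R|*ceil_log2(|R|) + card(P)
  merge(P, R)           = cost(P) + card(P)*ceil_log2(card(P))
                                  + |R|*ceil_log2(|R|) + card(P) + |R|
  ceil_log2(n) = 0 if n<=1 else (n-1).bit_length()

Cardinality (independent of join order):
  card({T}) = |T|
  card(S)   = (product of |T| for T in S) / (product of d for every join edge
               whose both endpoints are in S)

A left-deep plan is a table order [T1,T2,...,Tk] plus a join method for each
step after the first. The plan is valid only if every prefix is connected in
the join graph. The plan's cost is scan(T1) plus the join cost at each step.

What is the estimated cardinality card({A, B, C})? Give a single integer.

Tables in S: A(20), B(50), C(200)
Edges inside S: C-A(d=5), A-B(d=4)
numerator = 20 * 50 * 200 = 200000
denominator = 5 * 4 = 20
card(S) = 200000 / 20 = 10000

10000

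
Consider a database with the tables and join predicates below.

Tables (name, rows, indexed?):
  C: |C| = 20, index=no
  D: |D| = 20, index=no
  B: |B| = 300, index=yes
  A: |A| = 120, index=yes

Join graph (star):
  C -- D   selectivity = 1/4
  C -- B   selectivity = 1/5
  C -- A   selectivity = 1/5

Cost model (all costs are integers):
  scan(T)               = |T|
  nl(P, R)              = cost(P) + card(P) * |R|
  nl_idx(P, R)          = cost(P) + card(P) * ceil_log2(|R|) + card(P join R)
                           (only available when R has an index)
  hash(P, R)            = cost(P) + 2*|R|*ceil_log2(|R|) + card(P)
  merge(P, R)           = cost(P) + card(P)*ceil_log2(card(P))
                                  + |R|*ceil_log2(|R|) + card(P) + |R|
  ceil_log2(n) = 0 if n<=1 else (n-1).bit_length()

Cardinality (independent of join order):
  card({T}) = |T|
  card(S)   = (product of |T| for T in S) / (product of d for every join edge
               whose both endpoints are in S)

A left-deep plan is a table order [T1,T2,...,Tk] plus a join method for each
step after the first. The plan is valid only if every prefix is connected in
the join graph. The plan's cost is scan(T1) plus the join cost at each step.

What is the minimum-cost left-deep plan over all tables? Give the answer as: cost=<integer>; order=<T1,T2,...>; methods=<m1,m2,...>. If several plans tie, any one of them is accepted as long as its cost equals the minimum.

cost=8920; order=A,C,D,B; methods=hash,hash,hash

Selinger DP (subsets sized 1..n):
  {C}: scan cost=20, card=20
  {D}: scan cost=20, card=20
  {B}: scan cost=300, card=300
  {A}: scan cost=120, card=120
  {CD}: card=100; try (D,hash)→240, (C,hash)→240, (D,merge)→260, (C,merge)→260, (D,nl)→420, (C,nl)→420; best=240 via (D,hash)
  {BC}: card=1200; try (C,hash)→800, (B,nl_idx)→1400, (B,merge)→3140, (C,merge)→3420, (B,hash)→5440, (B,nl)→6020 …(+1); best=800 via (C,hash)
  {AC}: card=480; try (C,hash)→440, (A,nl_idx)→640, (A,merge)→1100, (C,merge)→1200, (A,hash)→1720, (A,nl)→2420 …(+1); best=440 via (C,hash)
  {BCD}: card=6000; try (D,hash)→2200, (B,merge)→4040, (B,hash)→5740, (B,nl_idx)→7140, (D,merge)→15320, (D,nl)→24800 …(+1); best=2200 via (D,hash)
  {ACD}: card=2400; try (D,hash)→1120, (A,merge)→2000, (A,hash)→2020, (A,nl_idx)→3340, (D,merge)→5360, (D,nl)→10040 …(+1); best=1120 via (D,hash)
  {ABC}: card=28800; try (A,hash)→3680, (B,hash)→6320, (B,merge)→8240, (A,merge)→16160, (B,nl_idx)→33560, (A,nl_idx)→38000 …(+2); best=3680 via (A,hash)
  {ABCD}: card=144000; try (B,hash)→8920, (A,hash)→9880, (D,hash)→32680, (B,merge)→35320, (A,merge)→87160, (B,nl_idx)→166720 …(+5); best=8920 via (B,hash)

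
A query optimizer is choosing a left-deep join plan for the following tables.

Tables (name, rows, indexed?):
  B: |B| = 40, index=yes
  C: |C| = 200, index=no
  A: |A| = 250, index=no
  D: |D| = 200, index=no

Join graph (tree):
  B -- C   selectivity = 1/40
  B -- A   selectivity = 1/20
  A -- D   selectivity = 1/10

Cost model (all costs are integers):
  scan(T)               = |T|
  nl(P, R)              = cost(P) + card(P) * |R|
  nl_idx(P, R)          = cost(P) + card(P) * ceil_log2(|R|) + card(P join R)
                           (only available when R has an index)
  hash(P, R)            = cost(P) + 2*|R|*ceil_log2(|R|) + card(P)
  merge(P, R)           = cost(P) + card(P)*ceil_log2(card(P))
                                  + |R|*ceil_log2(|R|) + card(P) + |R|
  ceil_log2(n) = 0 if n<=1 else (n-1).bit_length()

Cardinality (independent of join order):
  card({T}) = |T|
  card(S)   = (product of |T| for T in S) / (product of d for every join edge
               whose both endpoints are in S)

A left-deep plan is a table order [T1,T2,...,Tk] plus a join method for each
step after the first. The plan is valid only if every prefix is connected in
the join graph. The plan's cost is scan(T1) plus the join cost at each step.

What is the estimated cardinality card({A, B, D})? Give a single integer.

10000

Tables in S: A(250), B(40), D(200)
Edges inside S: B-A(d=20), A-D(d=10)
numerator = 250 * 40 * 200 = 2000000
denominator = 20 * 10 = 200
card(S) = 2000000 / 200 = 10000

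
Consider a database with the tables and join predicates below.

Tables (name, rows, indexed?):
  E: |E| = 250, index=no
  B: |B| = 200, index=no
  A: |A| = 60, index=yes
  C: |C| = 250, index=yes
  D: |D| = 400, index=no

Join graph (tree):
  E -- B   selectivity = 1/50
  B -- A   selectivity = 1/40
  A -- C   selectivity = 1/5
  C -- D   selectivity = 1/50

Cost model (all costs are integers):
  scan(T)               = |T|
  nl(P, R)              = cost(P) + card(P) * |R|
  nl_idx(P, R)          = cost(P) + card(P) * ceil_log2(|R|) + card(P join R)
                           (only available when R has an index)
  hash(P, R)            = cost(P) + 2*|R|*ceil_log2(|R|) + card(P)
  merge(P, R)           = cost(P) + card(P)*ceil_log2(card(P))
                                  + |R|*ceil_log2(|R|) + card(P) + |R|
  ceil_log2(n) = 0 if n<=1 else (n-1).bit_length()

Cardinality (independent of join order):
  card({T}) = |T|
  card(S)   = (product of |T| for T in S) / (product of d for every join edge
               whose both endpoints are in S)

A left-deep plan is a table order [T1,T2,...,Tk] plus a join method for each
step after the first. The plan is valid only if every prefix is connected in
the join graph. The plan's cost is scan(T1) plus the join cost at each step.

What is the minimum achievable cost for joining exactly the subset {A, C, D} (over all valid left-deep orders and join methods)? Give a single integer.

Selinger DP over subsets of {A,C,D}:
  {A}: scan cost=60, card=60
  {C}: scan cost=250, card=250
  {D}: scan cost=400, card=400
  {AC}: card=3000; try (A,hash)→1220, (C,merge)→2730, (A,merge)→2920, (C,nl_idx)→3540, (C,hash)→4120, (A,nl_idx)→4750 …(+2); best=1220 via (A,hash)
  {CD}: card=2000; try (C,hash)→4800, (C,nl_idx)→5600, (D,merge)→6500, (C,merge)→6650, (D,hash)→7700, (D,nl)→100250 …(+1); best=4800 via (C,hash)
  {ACD}: card=24000; try (A,hash)→7520, (D,hash)→11420, (A,merge)→29220, (A,nl_idx)→40800, (D,merge)→44220, (A,nl)→124800 …(+1); best=7520 via (A,hash)

7520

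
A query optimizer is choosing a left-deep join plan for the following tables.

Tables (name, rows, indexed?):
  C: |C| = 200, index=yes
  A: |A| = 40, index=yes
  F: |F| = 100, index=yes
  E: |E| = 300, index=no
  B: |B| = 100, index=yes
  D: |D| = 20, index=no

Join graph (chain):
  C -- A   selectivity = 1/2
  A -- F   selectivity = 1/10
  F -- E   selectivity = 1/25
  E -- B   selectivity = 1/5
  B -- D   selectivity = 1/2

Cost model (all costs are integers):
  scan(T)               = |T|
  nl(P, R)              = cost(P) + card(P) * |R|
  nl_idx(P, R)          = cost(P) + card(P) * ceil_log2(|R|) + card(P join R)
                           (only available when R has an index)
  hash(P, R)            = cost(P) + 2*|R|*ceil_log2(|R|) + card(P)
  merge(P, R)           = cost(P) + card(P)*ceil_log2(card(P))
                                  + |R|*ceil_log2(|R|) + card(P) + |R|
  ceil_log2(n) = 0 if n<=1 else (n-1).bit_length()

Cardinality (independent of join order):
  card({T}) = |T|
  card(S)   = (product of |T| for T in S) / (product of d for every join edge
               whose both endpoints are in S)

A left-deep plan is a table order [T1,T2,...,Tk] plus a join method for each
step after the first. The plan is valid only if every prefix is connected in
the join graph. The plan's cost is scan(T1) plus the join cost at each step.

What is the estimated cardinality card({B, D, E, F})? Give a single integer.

240000

Tables in S: B(100), D(20), E(300), F(100)
Edges inside S: F-E(d=25), E-B(d=5), B-D(d=2)
numerator = 100 * 20 * 300 * 100 = 60000000
denominator = 25 * 5 * 2 = 250
card(S) = 60000000 / 250 = 240000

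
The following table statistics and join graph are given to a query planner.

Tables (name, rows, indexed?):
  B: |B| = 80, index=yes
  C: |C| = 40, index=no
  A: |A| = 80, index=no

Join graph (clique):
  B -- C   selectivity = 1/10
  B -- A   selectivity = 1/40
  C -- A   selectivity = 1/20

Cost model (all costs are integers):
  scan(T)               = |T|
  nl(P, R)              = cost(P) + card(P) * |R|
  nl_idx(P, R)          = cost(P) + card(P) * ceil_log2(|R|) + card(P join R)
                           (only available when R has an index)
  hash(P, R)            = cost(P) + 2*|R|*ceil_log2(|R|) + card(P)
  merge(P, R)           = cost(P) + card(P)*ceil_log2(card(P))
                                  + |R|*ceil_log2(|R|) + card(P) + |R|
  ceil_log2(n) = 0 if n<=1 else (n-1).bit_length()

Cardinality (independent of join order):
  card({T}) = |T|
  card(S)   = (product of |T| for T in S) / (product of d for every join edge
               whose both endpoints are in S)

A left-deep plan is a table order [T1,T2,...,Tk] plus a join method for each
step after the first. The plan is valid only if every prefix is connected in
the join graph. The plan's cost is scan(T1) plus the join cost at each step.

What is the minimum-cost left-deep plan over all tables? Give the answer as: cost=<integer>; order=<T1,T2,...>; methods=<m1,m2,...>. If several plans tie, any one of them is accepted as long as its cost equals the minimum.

cost=1440; order=A,B,C; methods=nl_idx,hash

Selinger DP (subsets sized 1..n):
  {B}: scan cost=80, card=80
  {C}: scan cost=40, card=40
  {A}: scan cost=80, card=80
  {BC}: card=320; try (C,hash)→640, (B,nl_idx)→640, (B,merge)→960, (C,merge)→1000, (B,hash)→1200, (B,nl)→3240 …(+1); best=640 via (C,hash)
  {AB}: card=160; try (B,nl_idx)→800, (B,hash)→1280, (A,hash)→1280, (B,merge)→1360, (A,merge)→1360, (B,nl)→6480 …(+1); best=800 via (B,nl_idx)
  {AC}: card=160; try (C,hash)→640, (A,merge)→960, (C,merge)→1000, (A,hash)→1200, (A,nl)→3240, (C,nl)→3280; best=640 via (C,hash)
  {ABC}: card=32; try (C,hash)→1440, (B,nl_idx)→1792, (B,hash)→1920, (A,hash)→2080, (C,merge)→2520, (B,merge)→2720 …(+4); best=1440 via (C,hash)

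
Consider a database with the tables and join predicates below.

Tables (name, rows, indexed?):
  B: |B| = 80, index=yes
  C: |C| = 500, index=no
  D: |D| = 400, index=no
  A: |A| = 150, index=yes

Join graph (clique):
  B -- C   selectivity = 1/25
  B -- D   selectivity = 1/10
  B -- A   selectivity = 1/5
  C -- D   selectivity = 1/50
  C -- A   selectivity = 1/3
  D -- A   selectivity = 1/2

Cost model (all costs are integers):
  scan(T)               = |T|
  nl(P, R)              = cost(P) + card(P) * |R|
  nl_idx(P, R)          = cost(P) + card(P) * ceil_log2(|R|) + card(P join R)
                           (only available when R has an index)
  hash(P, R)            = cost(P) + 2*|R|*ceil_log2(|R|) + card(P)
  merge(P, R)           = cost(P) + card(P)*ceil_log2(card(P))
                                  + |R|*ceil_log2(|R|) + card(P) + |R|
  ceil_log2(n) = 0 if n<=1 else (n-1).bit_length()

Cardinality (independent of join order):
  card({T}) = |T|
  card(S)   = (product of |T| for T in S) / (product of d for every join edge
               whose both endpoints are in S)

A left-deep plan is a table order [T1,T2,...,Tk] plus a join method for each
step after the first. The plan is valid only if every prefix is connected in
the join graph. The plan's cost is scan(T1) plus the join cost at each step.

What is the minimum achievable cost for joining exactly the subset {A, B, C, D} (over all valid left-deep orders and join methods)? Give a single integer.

Selinger DP over subsets of {A,B,C,D}:
  {B}: scan cost=80, card=80
  {C}: scan cost=500, card=500
  {D}: scan cost=400, card=400
  {A}: scan cost=150, card=150
  {BC}: card=1600; try (B,hash)→2120, (B,nl_idx)→5600, (C,merge)→5720, (B,merge)→6140, (C,hash)→9160, (C,nl)→40080 …(+1); best=2120 via (B,hash)
  {BD}: card=3200; try (B,hash)→1920, (D,merge)→4720, (B,merge)→5040, (B,nl_idx)→6400, (D,hash)→7360, (D,nl)→32080 …(+1); best=1920 via (B,hash)
  {AB}: card=2400; try (B,hash)→1420, (A,merge)→2070, (B,merge)→2140, (A,hash)→2560, (A,nl_idx)→3120, (B,nl_idx)→3600 …(+2); best=1420 via (B,hash)
  {CD}: card=4000; try (D,hash)→8200, (C,merge)→9400, (D,merge)→9500, (C,hash)→9800, (C,nl)→200400, (D,nl)→200500; best=8200 via (D,hash)
  {AC}: card=25000; try (A,hash)→3400, (C,merge)→6500, (A,merge)→6850, (C,hash)→9300, (A,nl_idx)→29500, (C,nl)→75150 …(+1); best=3400 via (A,hash)
  {AD}: card=30000; try (A,hash)→3200, (D,merge)→5500, (A,merge)→5750, (D,hash)→7500, (A,nl_idx)→33600, (D,nl)→60150 …(+1); best=3200 via (A,hash)
  {BCD}: card=1280; try (D,hash)→10920, (B,hash)→13320, (C,hash)→14120, (D,merge)→25320, (B,nl_idx)→37480, (C,merge)→48520 …(+4); best=10920 via (D,hash)
  {ABC}: card=16000; try (A,hash)→6120, (C,hash)→12820, (A,merge)→22670, (B,hash)→29520, (A,nl_idx)→30920, (C,merge)→37620 …(+5); best=6120 via (A,hash)
  {ABD}: card=48000; try (A,hash)→7520, (D,hash)→11020, (B,hash)→34320, (D,merge)→36620, (A,merge)→44870, (A,nl_idx)→75520 …(+5); best=7520 via (A,hash)
  {ACD}: card=100000; try (A,hash)→14600, (D,hash)→35600, (C,hash)→42200, (A,merge)→61550, (A,nl_idx)→140200, (D,merge)→407400 …(+4); best=14600 via (A,hash)
  {ABCD}: card=6400; try (A,hash)→14600, (A,nl_idx)→27560, (A,merge)→27630, (D,hash)→29320, (C,hash)→64520, (B,hash)→115720 …(+8); best=14600 via (A,hash)

14600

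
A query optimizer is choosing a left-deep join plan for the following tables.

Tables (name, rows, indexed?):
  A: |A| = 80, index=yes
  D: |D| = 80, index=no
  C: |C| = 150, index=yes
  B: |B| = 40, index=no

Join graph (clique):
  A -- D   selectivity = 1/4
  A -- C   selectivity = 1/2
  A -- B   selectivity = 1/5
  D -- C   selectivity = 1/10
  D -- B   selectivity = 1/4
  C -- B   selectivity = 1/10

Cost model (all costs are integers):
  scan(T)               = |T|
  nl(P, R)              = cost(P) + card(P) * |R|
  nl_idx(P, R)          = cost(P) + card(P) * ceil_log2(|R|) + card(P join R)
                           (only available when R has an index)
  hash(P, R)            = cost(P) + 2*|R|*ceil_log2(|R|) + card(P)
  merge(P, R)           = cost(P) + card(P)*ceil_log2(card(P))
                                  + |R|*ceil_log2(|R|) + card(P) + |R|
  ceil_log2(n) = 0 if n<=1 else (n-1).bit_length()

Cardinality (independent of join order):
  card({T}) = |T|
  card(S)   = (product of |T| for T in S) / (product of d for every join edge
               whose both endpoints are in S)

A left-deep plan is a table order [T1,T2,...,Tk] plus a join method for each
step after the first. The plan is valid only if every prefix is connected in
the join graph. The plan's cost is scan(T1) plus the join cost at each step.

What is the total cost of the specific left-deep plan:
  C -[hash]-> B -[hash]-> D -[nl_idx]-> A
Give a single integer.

step 1: scan C: cost=150, card=150
step 2: join B via hash
    card(P join B) = 150*40/(10) = 600
    cost = 150 + 2*40*6 + 150 = 780
step 3: join D via hash
    card(P join D) = 600*80/(10*4) = 1200
    cost = 780 + 2*80*7 + 600 = 2500
step 4: join A via nl_idx
    card(P join A) = 1200*80/(4*2*5) = 2400
    cost = 2500 + 1200*7 + 2400 = 13300

13300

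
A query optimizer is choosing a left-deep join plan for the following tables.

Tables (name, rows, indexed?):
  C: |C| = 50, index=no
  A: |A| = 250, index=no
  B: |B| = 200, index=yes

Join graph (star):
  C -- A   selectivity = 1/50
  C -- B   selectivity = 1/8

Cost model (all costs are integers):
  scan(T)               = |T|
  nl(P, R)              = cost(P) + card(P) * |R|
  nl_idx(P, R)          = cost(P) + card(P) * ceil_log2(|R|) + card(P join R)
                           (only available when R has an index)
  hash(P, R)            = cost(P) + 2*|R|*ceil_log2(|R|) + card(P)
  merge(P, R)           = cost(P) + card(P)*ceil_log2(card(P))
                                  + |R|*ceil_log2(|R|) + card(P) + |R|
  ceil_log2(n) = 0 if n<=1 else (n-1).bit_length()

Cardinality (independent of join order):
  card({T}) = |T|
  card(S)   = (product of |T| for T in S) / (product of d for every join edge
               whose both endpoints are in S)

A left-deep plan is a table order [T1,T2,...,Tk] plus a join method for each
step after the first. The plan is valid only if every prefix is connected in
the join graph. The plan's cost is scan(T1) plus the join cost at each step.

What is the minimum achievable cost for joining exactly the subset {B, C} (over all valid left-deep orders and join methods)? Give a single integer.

1000

Selinger DP over subsets of {B,C}:
  {C}: scan cost=50, card=50
  {B}: scan cost=200, card=200
  {BC}: card=1250; try (C,hash)→1000, (B,nl_idx)→1700, (B,merge)→2200, (C,merge)→2350, (B,hash)→3300, (B,nl)→10050 …(+1); best=1000 via (C,hash)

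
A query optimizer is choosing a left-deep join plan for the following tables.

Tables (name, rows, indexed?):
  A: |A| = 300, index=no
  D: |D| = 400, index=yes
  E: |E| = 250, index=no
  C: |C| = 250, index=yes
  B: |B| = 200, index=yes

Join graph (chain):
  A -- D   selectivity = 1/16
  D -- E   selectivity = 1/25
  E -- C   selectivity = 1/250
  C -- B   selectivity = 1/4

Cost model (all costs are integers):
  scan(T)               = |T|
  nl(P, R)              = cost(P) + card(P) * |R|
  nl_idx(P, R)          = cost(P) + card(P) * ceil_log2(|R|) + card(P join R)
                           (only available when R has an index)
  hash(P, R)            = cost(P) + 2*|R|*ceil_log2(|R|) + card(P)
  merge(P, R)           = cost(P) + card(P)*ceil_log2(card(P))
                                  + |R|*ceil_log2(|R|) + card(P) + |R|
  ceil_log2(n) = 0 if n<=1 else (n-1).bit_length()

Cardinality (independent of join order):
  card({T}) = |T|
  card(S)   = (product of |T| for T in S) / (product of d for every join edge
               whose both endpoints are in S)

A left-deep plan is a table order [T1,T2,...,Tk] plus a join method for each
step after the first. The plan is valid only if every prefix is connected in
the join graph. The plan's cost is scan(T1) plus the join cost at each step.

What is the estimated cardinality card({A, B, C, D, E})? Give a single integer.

3750000

Tables in S: A(300), B(200), C(250), D(400), E(250)
Edges inside S: A-D(d=16), D-E(d=25), E-C(d=250), C-B(d=4)
numerator = 300 * 200 * 250 * 400 * 250 = 1500000000000
denominator = 16 * 25 * 250 * 4 = 400000
card(S) = 1500000000000 / 400000 = 3750000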